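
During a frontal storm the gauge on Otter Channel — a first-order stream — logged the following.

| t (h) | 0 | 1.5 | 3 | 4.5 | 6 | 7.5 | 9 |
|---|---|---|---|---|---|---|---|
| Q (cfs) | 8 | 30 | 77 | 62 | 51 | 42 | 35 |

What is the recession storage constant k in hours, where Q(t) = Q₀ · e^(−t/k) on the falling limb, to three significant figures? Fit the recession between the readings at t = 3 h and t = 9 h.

k ≈ 7.61 h

On the falling limb, Q drops from 77 to 35 cfs between t = 3 h and t = 9 h (Δt = 6 h).
k = −Δt / ln(Q₂/Q₁) = −6 / ln(35/77) = 7.61 h.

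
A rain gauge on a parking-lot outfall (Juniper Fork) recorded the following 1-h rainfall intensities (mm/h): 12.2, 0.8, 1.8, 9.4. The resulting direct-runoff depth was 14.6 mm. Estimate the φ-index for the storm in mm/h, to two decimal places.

φ ≈ 3.50 mm/h

Only the 2 blocks with intensity above φ contribute runoff: 12.2, 9.4 mm/h.
Σ(I−φ)·Δt = d  ⇒  (12.2+9.4 − 2φ)·1 = 14.6
φ = (21.60 − 14.6/1) / 2 = 3.50 mm/h.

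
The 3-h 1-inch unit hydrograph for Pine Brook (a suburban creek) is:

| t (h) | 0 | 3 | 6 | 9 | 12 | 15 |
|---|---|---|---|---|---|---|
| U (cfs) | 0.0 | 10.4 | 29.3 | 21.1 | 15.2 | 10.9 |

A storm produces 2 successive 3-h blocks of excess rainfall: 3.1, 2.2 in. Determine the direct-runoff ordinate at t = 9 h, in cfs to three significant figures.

By discrete convolution, Q_j = Σ (P_i / 1 in) · U_{j−i}.
At t = 9 h (j=3): Q = (3.1/1)·21.1 + (2.2/1)·29.3 = 130 cfs.

Q ≈ 130 cfs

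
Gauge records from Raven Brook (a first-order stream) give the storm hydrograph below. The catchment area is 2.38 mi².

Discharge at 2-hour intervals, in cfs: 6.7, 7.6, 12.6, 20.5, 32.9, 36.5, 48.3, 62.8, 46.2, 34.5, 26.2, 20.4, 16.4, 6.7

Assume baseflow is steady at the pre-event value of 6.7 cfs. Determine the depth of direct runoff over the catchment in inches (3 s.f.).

Direct runoff: 0.0, 0.9, 5.9, 13.8, 26.2, 29.8, 41.6, 56.1, 39.5, 27.8, 19.5, 13.7, 9.7, 0.0 cfs; ΣQ_DR = 284.5 cfs.
V = ΣQ_DR · Δt = 284.5 × 7200 s = 2.048 × 10^6 ft³.
Over A = 2.38 mi², depth = V / A = 0.370 in.

d ≈ 0.370 in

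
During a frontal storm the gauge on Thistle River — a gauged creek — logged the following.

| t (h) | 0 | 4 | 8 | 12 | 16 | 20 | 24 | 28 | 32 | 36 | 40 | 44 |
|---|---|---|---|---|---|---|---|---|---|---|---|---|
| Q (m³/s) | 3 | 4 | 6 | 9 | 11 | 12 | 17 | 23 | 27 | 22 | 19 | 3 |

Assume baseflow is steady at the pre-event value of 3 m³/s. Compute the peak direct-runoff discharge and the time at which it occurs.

Q_p = 24.0 m³/s at t = 32 h

Subtracting baseflow gives direct-runoff ordinates: 0.0, 1.0, 3.0, 6.0, 8.0, 9.0, 14.0, 20.0, 24.0, 19.0, 16.0, 0.0 m³/s.
The maximum is 24.0 m³/s, occurring at the reading for t = 32 h.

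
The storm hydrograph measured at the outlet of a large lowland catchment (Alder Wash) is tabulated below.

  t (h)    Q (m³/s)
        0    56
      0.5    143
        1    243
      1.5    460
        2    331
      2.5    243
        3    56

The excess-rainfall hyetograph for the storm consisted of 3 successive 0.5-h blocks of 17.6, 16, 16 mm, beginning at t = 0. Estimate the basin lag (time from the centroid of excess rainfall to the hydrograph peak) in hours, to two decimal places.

t_L ≈ 0.77 h

Centroid of excess rainfall: t_c = Σ P_i·t̄_i / ΣP_i = 0.7339 h (block centres at 0.25, 0.75, 1.25 h).
Hydrograph peak occurs at t = 1.5 h, so basin lag t_L = 1.5 − 0.7339 = 0.77 h.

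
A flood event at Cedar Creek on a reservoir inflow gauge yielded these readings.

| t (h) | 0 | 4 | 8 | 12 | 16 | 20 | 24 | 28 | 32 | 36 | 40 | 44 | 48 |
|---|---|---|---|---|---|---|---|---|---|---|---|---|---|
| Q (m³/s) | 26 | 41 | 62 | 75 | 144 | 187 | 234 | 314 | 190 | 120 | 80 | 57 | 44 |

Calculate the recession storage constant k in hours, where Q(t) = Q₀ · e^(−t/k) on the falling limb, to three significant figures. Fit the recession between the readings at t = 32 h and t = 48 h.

On the falling limb, Q drops from 190 to 44 m³/s between t = 32 h and t = 48 h (Δt = 16 h).
k = −Δt / ln(Q₂/Q₁) = −16 / ln(44/190) = 10.9 h.

k ≈ 10.9 h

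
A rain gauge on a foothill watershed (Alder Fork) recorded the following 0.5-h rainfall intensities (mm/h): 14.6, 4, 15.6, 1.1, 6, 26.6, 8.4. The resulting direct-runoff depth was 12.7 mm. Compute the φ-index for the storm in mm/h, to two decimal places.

Only the 3 blocks with intensity above φ contribute runoff: 14.6, 15.6, 26.6 mm/h.
Σ(I−φ)·Δt = d  ⇒  (14.6+15.6+26.6 − 3φ)·0.5 = 12.7
φ = (56.80 − 12.7/0.5) / 3 = 10.47 mm/h.

φ ≈ 10.47 mm/h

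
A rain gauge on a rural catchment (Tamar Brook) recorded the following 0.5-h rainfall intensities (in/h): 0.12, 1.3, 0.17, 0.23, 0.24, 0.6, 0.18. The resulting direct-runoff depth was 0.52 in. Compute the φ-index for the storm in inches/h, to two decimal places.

Only the 2 blocks with intensity above φ contribute runoff: 1.3, 0.6 in/h.
Σ(I−φ)·Δt = d  ⇒  (1.3+0.6 − 2φ)·0.5 = 0.52
φ = (1.900 − 0.52/0.5) / 2 = 0.43 in/h.

φ ≈ 0.43 in/h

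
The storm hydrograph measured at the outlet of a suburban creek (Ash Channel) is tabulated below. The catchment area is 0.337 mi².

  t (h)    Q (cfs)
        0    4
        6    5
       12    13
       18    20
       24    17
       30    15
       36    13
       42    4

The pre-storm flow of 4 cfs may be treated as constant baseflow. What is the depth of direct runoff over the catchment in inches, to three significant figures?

Direct runoff: 0.0, 1.0, 9.0, 16.0, 13.0, 11.0, 9.0, 0.0 cfs; ΣQ_DR = 59.00 cfs.
V = ΣQ_DR · Δt = 59.00 × 21600 s = 1.274 × 10^6 ft³.
Over A = 0.337 mi², depth = V / A = 1.63 in.

d ≈ 1.63 in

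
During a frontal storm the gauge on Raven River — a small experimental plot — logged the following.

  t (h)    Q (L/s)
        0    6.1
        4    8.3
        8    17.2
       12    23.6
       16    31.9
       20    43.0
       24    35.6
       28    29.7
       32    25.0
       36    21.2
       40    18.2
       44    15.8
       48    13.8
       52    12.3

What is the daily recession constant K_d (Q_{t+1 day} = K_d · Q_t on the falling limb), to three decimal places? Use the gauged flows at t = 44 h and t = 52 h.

Between t = 44 h and t = 52 h the flow falls from 15.8 to 12.3 L/s over 2×4 h = 8 h.
Per-interval ratio K = (12.3/15.8)^(1/2) = 0.8823; K_d = K^(24/4) = 0.472.

K_d ≈ 0.472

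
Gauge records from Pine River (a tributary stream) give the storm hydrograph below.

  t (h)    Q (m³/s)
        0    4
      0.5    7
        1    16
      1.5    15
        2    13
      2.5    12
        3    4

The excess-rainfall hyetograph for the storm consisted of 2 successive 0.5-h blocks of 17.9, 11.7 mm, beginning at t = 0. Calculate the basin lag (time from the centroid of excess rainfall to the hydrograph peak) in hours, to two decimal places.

Centroid of excess rainfall: t_c = Σ P_i·t̄_i / ΣP_i = 0.4476 h (block centres at 0.25, 0.75 h).
Hydrograph peak occurs at t = 1 h, so basin lag t_L = 1 − 0.4476 = 0.55 h.

t_L ≈ 0.55 h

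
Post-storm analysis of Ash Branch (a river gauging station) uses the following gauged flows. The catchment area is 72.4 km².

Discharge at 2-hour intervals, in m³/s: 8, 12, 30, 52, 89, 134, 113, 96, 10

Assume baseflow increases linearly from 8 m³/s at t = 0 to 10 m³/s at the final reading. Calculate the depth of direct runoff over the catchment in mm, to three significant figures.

Direct runoff: 0.00, 3.75, 21.50, 43.25, 80.00, 124.75, 103.50, 86.25, 0.00 m³/s; ΣQ_DR = 463.0 m³/s.
V = ΣQ_DR · Δt = 463.0 × 7200 s = 3.334 × 10^6 m³.
Over A = 72.4 km², depth = V / A = 46.0 mm.

d ≈ 46.0 mm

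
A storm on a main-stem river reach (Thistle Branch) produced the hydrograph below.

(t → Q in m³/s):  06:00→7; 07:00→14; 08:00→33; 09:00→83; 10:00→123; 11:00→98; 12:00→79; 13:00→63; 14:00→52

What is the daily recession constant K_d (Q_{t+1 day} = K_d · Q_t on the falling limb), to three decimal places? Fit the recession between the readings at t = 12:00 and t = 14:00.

K_d ≈ 0.007

Between t = 12:00 and t = 14:00 the flow falls from 79 to 52 m³/s over 2×1 h = 2 h.
Per-interval ratio K = (52/79)^(1/2) = 0.8113; K_d = K^(24/1) = 0.007.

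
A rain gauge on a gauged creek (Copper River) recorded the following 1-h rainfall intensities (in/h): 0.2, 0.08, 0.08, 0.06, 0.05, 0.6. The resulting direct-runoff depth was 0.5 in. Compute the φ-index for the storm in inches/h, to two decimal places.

φ ≈ 0.15 in/h

Only the 2 blocks with intensity above φ contribute runoff: 0.2, 0.6 in/h.
Σ(I−φ)·Δt = d  ⇒  (0.2+0.6 − 2φ)·1 = 0.5
φ = (0.8000 − 0.5/1) / 2 = 0.15 in/h.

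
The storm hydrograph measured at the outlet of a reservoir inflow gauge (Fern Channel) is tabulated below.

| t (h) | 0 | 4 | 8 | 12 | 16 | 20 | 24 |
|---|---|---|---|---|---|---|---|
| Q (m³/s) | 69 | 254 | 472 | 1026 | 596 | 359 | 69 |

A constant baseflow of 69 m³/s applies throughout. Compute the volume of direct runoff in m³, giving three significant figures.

V ≈ 3.40 × 10^7 m³

Direct-runoff ordinates (Q − Q_b): 0.0, 185.0, 403.0, 957.0, 527.0, 290.0, 0.0 m³/s.
ΣQ_DR = 2362 m³/s.
With Δt = 4 h = 14400 s, V = ΣQ_DR · Δt = 2362 × 14400 = 3.40 × 10^7 m³.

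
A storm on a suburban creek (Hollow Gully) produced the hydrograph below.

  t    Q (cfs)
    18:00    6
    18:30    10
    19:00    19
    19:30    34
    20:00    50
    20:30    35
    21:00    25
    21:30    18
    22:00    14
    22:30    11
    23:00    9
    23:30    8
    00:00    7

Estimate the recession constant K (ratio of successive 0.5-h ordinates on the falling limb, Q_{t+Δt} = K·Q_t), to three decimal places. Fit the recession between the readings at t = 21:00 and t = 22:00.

Using the recession-limb readings at t = 21:00 and t = 22:00: Q falls from 25 to 14 cfs over 2 intervals.
K = (Q₂/Q₁)^(1/2) = (14/25)^(1/2) = 0.748.

K ≈ 0.748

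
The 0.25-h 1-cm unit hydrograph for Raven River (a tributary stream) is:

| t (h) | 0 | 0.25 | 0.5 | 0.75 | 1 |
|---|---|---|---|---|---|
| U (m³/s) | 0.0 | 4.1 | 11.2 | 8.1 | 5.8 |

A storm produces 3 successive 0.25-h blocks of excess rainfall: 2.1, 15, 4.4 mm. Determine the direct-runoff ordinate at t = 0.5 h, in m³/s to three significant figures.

By discrete convolution, Q_j = Σ (P_i / 10 mm) · U_{j−i}.
At t = 0.5 h (j=2): Q = (2.1/10)·11.2 + (15/10)·4.1 + (4.4/10)·0.0 = 8.50 m³/s.

Q ≈ 8.50 m³/s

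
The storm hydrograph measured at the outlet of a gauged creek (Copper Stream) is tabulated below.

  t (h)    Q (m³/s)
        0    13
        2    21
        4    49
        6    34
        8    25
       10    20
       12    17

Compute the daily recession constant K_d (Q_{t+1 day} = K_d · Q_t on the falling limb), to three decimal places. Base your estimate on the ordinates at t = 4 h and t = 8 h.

Between t = 4 h and t = 8 h the flow falls from 49 to 25 m³/s over 2×2 h = 4 h.
Per-interval ratio K = (25/49)^(1/2) = 0.7143; K_d = K^(24/2) = 0.018.

K_d ≈ 0.018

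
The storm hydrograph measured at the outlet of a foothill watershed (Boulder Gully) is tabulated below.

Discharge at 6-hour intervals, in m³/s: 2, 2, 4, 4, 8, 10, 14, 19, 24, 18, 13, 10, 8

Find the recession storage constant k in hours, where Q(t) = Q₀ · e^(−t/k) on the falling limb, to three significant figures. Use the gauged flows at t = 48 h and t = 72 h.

k ≈ 21.8 h

On the falling limb, Q drops from 24 to 8 m³/s between t = 48 h and t = 72 h (Δt = 24 h).
k = −Δt / ln(Q₂/Q₁) = −24 / ln(8/24) = 21.8 h.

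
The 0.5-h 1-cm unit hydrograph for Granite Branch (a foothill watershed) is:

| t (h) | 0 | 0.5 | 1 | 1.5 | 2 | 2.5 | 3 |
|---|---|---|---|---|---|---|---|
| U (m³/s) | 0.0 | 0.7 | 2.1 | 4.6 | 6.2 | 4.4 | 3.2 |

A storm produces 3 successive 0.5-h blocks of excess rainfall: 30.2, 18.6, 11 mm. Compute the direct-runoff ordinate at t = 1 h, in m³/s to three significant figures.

By discrete convolution, Q_j = Σ (P_i / 10 mm) · U_{j−i}.
At t = 1 h (j=2): Q = (30.2/10)·2.1 + (18.6/10)·0.7 + (11/10)·0.0 = 7.64 m³/s.

Q ≈ 7.64 m³/s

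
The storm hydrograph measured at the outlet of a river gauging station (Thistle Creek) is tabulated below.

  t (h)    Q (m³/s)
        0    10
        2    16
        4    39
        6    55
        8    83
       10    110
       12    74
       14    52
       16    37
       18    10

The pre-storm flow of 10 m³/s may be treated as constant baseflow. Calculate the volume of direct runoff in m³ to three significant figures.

V ≈ 2.78 × 10^6 m³

Direct-runoff ordinates (Q − Q_b): 0.0, 6.0, 29.0, 45.0, 73.0, 100.0, 64.0, 42.0, 27.0, 0.0 m³/s.
ΣQ_DR = 386.0 m³/s.
With Δt = 2 h = 7200 s, V = ΣQ_DR · Δt = 386.0 × 7200 = 2.78 × 10^6 m³.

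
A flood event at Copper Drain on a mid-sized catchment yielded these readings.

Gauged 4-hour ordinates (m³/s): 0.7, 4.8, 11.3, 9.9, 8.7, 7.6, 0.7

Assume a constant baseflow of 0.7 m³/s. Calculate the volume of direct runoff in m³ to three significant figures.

V ≈ 5.59 × 10^5 m³

Direct-runoff ordinates (Q − Q_b): 0.0, 4.1, 10.6, 9.2, 8.0, 6.9, 0.0 m³/s.
ΣQ_DR = 38.80 m³/s.
With Δt = 4 h = 14400 s, V = ΣQ_DR · Δt = 38.80 × 14400 = 5.59 × 10^5 m³.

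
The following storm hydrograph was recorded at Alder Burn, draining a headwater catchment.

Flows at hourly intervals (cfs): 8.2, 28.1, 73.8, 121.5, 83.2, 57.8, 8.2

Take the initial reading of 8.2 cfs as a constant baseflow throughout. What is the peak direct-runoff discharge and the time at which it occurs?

Subtracting baseflow gives direct-runoff ordinates: 0.0, 19.9, 65.6, 113.3, 75.0, 49.6, 0.0 cfs.
The maximum is 113.3 cfs, occurring at the reading for t = 3 h.

Q_p = 113.3 cfs at t = 3 h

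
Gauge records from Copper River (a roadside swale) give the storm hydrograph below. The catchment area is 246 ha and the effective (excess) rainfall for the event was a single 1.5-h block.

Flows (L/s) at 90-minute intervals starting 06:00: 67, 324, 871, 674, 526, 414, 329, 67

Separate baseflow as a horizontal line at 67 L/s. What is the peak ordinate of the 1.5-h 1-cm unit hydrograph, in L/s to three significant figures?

Direct runoff: 0.0, 257.0, 804.0, 607.0, 459.0, 347.0, 262.0, 0.0 L/s; ΣQ_DR = 2736 L/s, peak = 804.0 L/s.
Runoff depth d = ΣQ_DR·Δt / A = 2736 × 5400 / (246 ha) = 6.006 mm.
The 1-cm UH is the DRH scaled by (10 mm)/d, so U_p = 804.0 × 10/6.006 = 1340 L/s.

U_p ≈ 1340 L/s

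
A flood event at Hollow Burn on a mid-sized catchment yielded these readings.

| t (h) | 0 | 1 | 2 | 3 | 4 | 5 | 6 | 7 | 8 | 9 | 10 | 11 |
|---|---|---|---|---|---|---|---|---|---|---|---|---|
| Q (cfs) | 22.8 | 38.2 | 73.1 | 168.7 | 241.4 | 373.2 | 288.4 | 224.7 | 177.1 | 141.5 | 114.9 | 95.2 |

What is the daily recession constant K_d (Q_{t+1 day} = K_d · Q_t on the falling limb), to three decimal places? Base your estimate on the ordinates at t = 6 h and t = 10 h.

Between t = 6 h and t = 10 h the flow falls from 288.4 to 114.9 cfs over 4×1 h = 4 h.
Per-interval ratio K = (114.9/288.4)^(1/4) = 0.7945; K_d = K^(24/1) = 0.004.

K_d ≈ 0.004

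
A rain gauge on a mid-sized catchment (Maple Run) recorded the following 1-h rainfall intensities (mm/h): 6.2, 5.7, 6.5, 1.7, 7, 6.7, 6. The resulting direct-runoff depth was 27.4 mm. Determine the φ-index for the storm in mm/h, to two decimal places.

Only the 6 blocks with intensity above φ contribute runoff: 6.2, 5.7, 6.5, 7, 6.7, 6 mm/h.
Σ(I−φ)·Δt = d  ⇒  (6.2+5.7+6.5+7+6.7+6 − 6φ)·1 = 27.4
φ = (38.10 − 27.4/1) / 6 = 1.78 mm/h.

φ ≈ 1.78 mm/h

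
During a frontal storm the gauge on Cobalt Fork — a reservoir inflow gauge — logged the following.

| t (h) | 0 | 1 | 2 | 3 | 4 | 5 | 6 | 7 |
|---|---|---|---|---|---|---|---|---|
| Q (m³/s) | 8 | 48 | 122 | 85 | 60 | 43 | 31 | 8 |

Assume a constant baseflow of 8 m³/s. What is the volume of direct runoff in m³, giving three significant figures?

Direct-runoff ordinates (Q − Q_b): 0.0, 40.0, 114.0, 77.0, 52.0, 35.0, 23.0, 0.0 m³/s.
ΣQ_DR = 341.0 m³/s.
With Δt = 1 h = 3600 s, V = ΣQ_DR · Δt = 341.0 × 3600 = 1.23 × 10^6 m³.

V ≈ 1.23 × 10^6 m³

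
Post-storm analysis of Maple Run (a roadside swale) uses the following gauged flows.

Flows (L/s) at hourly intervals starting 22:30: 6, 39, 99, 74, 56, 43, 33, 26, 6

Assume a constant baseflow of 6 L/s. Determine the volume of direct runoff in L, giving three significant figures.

Direct-runoff ordinates (Q − Q_b): 0.0, 33.0, 93.0, 68.0, 50.0, 37.0, 27.0, 20.0, 0.0 L/s.
ΣQ_DR = 328.0 L/s.
With Δt = 1 h = 3600 s, V = ΣQ_DR · Δt = 328.0 × 3600 = 1.18 × 10^6 L.

V ≈ 1.18 × 10^6 L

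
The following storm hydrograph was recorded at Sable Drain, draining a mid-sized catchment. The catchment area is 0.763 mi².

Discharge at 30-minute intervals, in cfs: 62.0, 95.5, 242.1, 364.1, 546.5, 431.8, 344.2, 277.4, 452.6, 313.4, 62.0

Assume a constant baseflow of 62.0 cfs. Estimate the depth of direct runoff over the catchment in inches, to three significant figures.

d ≈ 2.55 in

Direct runoff: 0.0, 33.5, 180.1, 302.1, 484.5, 369.8, 282.2, 215.4, 390.6, 251.4, 0.0 cfs; ΣQ_DR = 2510 cfs.
V = ΣQ_DR · Δt = 2510 × 1800 s = 4.517 × 10^6 ft³.
Over A = 0.763 mi², depth = V / A = 2.55 in.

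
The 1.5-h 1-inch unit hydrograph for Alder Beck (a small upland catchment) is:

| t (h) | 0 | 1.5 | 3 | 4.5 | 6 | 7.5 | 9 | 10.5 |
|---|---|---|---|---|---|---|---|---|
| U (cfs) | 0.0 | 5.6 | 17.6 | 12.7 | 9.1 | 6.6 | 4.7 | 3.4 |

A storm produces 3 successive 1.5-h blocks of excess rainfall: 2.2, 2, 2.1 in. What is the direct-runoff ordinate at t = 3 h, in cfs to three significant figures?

Q ≈ 49.9 cfs

By discrete convolution, Q_j = Σ (P_i / 1 in) · U_{j−i}.
At t = 3 h (j=2): Q = (2.2/1)·17.6 + (2/1)·5.6 + (2.1/1)·0.0 = 49.9 cfs.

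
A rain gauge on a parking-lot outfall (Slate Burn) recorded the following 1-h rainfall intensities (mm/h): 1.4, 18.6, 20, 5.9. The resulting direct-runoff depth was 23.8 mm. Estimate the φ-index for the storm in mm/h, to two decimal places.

φ ≈ 7.40 mm/h

Only the 2 blocks with intensity above φ contribute runoff: 18.6, 20 mm/h.
Σ(I−φ)·Δt = d  ⇒  (18.6+20 − 2φ)·1 = 23.8
φ = (38.60 − 23.8/1) / 2 = 7.40 mm/h.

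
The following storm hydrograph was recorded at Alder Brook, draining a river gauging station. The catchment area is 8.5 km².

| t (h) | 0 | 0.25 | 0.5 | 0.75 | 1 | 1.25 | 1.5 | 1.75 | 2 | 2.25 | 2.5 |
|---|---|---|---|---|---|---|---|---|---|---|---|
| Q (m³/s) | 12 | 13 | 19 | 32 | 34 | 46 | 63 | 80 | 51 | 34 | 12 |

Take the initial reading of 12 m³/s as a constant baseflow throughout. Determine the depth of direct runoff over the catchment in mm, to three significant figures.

d ≈ 28.0 mm

Direct runoff: 0.0, 1.0, 7.0, 20.0, 22.0, 34.0, 51.0, 68.0, 39.0, 22.0, 0.0 m³/s; ΣQ_DR = 264.0 m³/s.
V = ΣQ_DR · Δt = 264.0 × 900 s = 2.376 × 10^5 m³.
Over A = 8.5 km², depth = V / A = 28.0 mm.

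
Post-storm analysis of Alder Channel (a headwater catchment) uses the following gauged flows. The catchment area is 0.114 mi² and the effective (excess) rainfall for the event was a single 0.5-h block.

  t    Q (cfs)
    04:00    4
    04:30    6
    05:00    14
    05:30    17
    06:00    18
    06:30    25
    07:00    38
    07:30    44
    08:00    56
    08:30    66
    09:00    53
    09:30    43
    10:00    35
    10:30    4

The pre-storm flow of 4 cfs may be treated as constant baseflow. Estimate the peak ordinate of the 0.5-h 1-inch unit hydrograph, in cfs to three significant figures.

Direct runoff: 0.0, 2.0, 10.0, 13.0, 14.0, 21.0, 34.0, 40.0, 52.0, 62.0, 49.0, 39.0, 31.0, 0.0 cfs; ΣQ_DR = 367.0 cfs, peak = 62.0 cfs.
Runoff depth d = ΣQ_DR·Δt / A = 367.0 × 1800 / (0.114 mi²) = 2.494 in.
The 1-inch UH is the DRH scaled by (1 in)/d, so U_p = 62.0 × 1/2.494 = 24.9 cfs.

U_p ≈ 24.9 cfs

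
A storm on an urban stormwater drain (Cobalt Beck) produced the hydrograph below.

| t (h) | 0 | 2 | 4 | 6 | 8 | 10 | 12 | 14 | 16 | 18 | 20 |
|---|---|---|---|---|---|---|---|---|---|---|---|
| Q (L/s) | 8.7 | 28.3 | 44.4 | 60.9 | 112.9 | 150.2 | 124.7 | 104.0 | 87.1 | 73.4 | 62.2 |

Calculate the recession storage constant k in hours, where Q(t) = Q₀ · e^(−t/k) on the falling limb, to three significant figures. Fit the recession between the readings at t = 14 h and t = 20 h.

k ≈ 11.7 h

On the falling limb, Q drops from 104.0 to 62.2 L/s between t = 14 h and t = 20 h (Δt = 6 h).
k = −Δt / ln(Q₂/Q₁) = −6 / ln(62.2/104.0) = 11.7 h.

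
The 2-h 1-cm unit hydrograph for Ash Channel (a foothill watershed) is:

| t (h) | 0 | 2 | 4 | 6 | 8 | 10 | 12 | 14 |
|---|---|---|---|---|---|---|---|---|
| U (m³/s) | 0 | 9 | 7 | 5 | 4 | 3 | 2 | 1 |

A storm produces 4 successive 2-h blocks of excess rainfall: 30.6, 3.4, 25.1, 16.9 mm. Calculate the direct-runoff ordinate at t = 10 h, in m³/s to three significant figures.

By discrete convolution, Q_j = Σ (P_i / 10 mm) · U_{j−i}.
At t = 10 h (j=5): Q = (30.6/10)·3 + (3.4/10)·4 + (25.1/10)·5 + (16.9/10)·7 = 34.9 m³/s.

Q ≈ 34.9 m³/s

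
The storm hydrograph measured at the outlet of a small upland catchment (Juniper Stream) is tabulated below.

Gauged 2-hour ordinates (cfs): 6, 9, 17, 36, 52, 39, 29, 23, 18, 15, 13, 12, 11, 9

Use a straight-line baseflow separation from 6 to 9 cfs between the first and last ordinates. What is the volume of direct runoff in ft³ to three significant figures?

V ≈ 1.32 × 10^6 ft³

Direct-runoff ordinates (Q − Q_b): 0.00, 2.77, 10.54, 29.31, 45.08, 31.85, 21.62, 15.38, 10.15, 6.92, 4.69, 3.46, 2.23, 0.00 cfs.
ΣQ_DR = 184.0 cfs.
With Δt = 2 h = 7200 s, V = ΣQ_DR · Δt = 184.0 × 7200 = 1.32 × 10^6 ft³.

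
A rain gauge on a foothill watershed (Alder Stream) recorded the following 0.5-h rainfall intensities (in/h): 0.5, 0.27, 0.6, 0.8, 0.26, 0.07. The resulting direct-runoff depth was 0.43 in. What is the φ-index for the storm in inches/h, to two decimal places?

Only the 3 blocks with intensity above φ contribute runoff: 0.5, 0.6, 0.8 in/h.
Σ(I−φ)·Δt = d  ⇒  (0.5+0.6+0.8 − 3φ)·0.5 = 0.43
φ = (1.900 − 0.43/0.5) / 3 = 0.35 in/h.

φ ≈ 0.35 in/h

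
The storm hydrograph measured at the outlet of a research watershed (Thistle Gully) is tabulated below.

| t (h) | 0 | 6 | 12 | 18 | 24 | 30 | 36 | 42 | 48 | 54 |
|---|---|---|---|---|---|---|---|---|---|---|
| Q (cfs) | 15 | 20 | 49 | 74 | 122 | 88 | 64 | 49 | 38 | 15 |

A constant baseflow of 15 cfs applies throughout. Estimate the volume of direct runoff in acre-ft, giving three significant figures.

Direct-runoff ordinates (Q − Q_b): 0.0, 5.0, 34.0, 59.0, 107.0, 73.0, 49.0, 34.0, 23.0, 0.0 cfs.
ΣQ_DR = 384.0 cfs.
With Δt = 6 h = 21600 s, V = ΣQ_DR · Δt = 384.0 × 21600 = 8.29 × 10^6 ft³ = 190 acre-ft.

V ≈ 190 acre-ft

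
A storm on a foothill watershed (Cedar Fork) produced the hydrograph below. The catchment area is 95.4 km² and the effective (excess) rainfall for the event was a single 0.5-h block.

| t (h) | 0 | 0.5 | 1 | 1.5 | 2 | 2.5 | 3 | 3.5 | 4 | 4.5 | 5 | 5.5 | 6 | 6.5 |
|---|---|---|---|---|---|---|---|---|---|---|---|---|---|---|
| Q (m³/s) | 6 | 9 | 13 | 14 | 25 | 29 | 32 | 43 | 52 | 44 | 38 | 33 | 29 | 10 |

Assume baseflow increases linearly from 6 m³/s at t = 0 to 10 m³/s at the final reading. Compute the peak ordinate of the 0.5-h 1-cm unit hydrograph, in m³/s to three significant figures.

Direct runoff: 0.00, 2.69, 6.38, 7.08, 17.77, 21.46, 24.15, 34.85, 43.54, 35.23, 28.92, 23.62, 19.31, 0.00 m³/s; ΣQ_DR = 265.0 m³/s, peak = 43.54 m³/s.
Runoff depth d = ΣQ_DR·Δt / A = 265.0 × 1800 / (95.4 km²) = 5.000 mm.
The 1-cm UH is the DRH scaled by (10 mm)/d, so U_p = 43.54 × 10/5.000 = 87.1 m³/s.

U_p ≈ 87.1 m³/s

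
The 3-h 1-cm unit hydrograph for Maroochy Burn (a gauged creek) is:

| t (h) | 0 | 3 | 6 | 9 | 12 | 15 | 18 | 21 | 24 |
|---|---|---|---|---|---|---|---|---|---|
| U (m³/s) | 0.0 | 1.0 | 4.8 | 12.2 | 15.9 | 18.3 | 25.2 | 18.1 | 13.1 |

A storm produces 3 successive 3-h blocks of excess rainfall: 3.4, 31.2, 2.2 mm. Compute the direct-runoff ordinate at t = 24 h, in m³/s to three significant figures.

Q ≈ 66.5 m³/s

By discrete convolution, Q_j = Σ (P_i / 10 mm) · U_{j−i}.
At t = 24 h (j=8): Q = (3.4/10)·13.1 + (31.2/10)·18.1 + (2.2/10)·25.2 = 66.5 m³/s.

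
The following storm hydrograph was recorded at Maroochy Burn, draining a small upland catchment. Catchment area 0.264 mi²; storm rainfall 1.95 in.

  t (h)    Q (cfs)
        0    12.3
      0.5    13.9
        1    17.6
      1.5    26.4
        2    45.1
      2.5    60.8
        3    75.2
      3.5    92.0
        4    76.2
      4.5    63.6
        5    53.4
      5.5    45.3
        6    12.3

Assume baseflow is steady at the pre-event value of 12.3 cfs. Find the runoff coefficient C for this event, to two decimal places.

C ≈ 0.65

ΣQ_DR = 434.2 cfs; V = ΣQ_DR·Δt = 7.816 × 10^5 ft³.
Runoff depth d = V / A = 1.274 in.
C = d / P = 1.274 / 1.95 = 0.65.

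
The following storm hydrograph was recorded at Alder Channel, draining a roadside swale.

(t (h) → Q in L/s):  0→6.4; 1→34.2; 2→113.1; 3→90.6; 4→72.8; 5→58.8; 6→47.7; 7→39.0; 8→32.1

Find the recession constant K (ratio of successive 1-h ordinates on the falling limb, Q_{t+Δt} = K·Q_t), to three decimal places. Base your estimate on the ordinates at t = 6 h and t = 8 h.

K ≈ 0.820

Using the recession-limb readings at t = 6 h and t = 8 h: Q falls from 47.7 to 32.1 L/s over 2 intervals.
K = (Q₂/Q₁)^(1/2) = (32.1/47.7)^(1/2) = 0.820.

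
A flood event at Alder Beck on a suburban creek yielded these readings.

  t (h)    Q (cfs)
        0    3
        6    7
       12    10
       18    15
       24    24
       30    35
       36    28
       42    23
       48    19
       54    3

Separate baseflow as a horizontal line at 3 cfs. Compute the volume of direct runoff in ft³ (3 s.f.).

V ≈ 2.96 × 10^6 ft³

Direct-runoff ordinates (Q − Q_b): 0.0, 4.0, 7.0, 12.0, 21.0, 32.0, 25.0, 20.0, 16.0, 0.0 cfs.
ΣQ_DR = 137.0 cfs.
With Δt = 6 h = 21600 s, V = ΣQ_DR · Δt = 137.0 × 21600 = 2.96 × 10^6 ft³.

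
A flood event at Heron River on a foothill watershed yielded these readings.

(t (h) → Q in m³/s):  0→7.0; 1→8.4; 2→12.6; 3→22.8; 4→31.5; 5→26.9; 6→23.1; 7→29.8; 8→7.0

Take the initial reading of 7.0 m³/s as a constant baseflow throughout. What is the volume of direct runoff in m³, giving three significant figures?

V ≈ 3.82 × 10^5 m³

Direct-runoff ordinates (Q − Q_b): 0.0, 1.4, 5.6, 15.8, 24.5, 19.9, 16.1, 22.8, 0.0 m³/s.
ΣQ_DR = 106.1 m³/s.
With Δt = 1 h = 3600 s, V = ΣQ_DR · Δt = 106.1 × 3600 = 3.82 × 10^5 m³.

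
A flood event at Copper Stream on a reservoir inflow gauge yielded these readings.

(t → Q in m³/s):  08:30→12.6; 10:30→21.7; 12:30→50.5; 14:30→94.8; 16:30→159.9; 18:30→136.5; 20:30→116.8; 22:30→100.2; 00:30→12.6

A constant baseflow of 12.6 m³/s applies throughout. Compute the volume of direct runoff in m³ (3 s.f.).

V ≈ 4.26 × 10^6 m³

Direct-runoff ordinates (Q − Q_b): 0.0, 9.1, 37.9, 82.2, 147.3, 123.9, 104.2, 87.6, 0.0 m³/s.
ΣQ_DR = 592.2 m³/s.
With Δt = 2 h = 7200 s, V = ΣQ_DR · Δt = 592.2 × 7200 = 4.26 × 10^6 m³.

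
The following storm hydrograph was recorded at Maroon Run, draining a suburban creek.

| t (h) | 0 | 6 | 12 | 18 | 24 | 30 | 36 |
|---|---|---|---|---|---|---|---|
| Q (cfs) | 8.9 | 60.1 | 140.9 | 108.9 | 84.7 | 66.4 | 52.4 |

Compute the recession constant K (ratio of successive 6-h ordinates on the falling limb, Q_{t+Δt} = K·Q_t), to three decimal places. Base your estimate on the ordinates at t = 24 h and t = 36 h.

Using the recession-limb readings at t = 24 h and t = 36 h: Q falls from 84.7 to 52.4 cfs over 2 intervals.
K = (Q₂/Q₁)^(1/2) = (52.4/84.7)^(1/2) = 0.787.

K ≈ 0.787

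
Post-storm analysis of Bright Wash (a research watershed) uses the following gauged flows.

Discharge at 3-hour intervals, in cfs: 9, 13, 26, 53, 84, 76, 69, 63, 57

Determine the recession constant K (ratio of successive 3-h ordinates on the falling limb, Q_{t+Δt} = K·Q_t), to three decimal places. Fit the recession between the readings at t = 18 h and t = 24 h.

Using the recession-limb readings at t = 18 h and t = 24 h: Q falls from 69 to 57 cfs over 2 intervals.
K = (Q₂/Q₁)^(1/2) = (57/69)^(1/2) = 0.909.

K ≈ 0.909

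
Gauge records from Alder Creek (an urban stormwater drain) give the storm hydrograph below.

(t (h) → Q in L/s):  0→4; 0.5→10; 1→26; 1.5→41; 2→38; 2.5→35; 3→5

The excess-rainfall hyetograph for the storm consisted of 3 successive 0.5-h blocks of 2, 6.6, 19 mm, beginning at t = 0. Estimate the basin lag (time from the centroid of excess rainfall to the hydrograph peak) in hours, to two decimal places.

Centroid of excess rainfall: t_c = Σ P_i·t̄_i / ΣP_i = 1.0580 h (block centres at 0.25, 0.75, 1.25 h).
Hydrograph peak occurs at t = 1.5 h, so basin lag t_L = 1.5 − 1.0580 = 0.44 h.

t_L ≈ 0.44 h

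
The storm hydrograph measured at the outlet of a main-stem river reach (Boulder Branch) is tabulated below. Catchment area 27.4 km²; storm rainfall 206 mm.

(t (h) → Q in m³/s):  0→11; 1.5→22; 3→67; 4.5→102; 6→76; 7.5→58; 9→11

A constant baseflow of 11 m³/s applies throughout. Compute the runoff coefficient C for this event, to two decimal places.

C ≈ 0.26

ΣQ_DR = 270.0 m³/s; V = ΣQ_DR·Δt = 1.458 × 10^6 m³.
Runoff depth d = V / A = 53.21 mm.
C = d / P = 53.21 / 206 = 0.26.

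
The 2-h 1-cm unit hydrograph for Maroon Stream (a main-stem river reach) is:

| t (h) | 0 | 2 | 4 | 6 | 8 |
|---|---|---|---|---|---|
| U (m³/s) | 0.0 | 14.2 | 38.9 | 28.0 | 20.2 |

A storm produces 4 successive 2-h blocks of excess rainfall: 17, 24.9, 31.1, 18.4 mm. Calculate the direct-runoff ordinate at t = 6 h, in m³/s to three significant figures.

Q ≈ 189 m³/s

By discrete convolution, Q_j = Σ (P_i / 10 mm) · U_{j−i}.
At t = 6 h (j=3): Q = (17/10)·28.0 + (24.9/10)·38.9 + (31.1/10)·14.2 + (18.4/10)·0.0 = 189 m³/s.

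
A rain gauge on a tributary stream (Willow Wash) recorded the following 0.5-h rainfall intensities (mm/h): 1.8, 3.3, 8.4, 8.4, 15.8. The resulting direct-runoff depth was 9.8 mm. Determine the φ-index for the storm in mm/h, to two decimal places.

Only the 3 blocks with intensity above φ contribute runoff: 8.4, 8.4, 15.8 mm/h.
Σ(I−φ)·Δt = d  ⇒  (8.4+8.4+15.8 − 3φ)·0.5 = 9.8
φ = (32.60 − 9.8/0.5) / 3 = 4.33 mm/h.

φ ≈ 4.33 mm/h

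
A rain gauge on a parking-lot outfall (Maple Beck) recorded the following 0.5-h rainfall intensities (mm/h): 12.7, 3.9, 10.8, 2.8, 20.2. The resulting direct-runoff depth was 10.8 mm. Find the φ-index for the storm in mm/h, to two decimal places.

φ ≈ 7.37 mm/h

Only the 3 blocks with intensity above φ contribute runoff: 12.7, 10.8, 20.2 mm/h.
Σ(I−φ)·Δt = d  ⇒  (12.7+10.8+20.2 − 3φ)·0.5 = 10.8
φ = (43.70 − 10.8/0.5) / 3 = 7.37 mm/h.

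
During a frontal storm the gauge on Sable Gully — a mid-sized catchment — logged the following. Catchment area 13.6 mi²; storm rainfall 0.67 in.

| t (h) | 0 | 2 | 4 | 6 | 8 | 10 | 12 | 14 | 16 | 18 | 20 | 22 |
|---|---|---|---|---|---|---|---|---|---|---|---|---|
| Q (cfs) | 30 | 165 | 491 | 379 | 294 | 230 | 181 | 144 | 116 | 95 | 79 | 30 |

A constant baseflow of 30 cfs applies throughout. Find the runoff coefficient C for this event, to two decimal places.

ΣQ_DR = 1874 cfs; V = ΣQ_DR·Δt = 1.349 × 10^7 ft³.
Runoff depth d = V / A = 0.4270 in.
C = d / P = 0.4270 / 0.67 = 0.64.

C ≈ 0.64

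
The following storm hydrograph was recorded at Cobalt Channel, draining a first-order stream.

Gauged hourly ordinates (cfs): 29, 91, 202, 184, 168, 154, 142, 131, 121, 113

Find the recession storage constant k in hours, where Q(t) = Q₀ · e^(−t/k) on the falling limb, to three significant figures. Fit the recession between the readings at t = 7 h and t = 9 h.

On the falling limb, Q drops from 131 to 113 cfs between t = 7 h and t = 9 h (Δt = 2 h).
k = −Δt / ln(Q₂/Q₁) = −2 / ln(113/131) = 13.5 h.

k ≈ 13.5 h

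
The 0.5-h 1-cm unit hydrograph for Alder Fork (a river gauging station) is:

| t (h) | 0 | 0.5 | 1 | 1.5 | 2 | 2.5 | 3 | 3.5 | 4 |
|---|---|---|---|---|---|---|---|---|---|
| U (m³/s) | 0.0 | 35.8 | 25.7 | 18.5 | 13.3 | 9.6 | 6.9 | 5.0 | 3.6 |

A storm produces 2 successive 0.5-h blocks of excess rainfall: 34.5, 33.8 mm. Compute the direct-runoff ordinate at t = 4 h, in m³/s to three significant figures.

By discrete convolution, Q_j = Σ (P_i / 10 mm) · U_{j−i}.
At t = 4 h (j=8): Q = (34.5/10)·3.6 + (33.8/10)·5.0 = 29.3 m³/s.

Q ≈ 29.3 m³/s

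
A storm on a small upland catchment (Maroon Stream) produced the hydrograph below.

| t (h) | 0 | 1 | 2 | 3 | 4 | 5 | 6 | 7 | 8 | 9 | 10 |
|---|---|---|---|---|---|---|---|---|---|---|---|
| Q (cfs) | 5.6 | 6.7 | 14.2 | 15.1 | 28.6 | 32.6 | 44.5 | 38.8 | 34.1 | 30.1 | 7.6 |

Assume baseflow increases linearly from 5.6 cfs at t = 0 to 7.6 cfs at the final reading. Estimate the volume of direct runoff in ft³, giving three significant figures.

Direct-runoff ordinates (Q − Q_b): 0.00, 0.90, 8.20, 8.90, 22.20, 26.00, 37.70, 31.80, 26.90, 22.70, 0.00 cfs.
ΣQ_DR = 185.3 cfs.
With Δt = 1 h = 3600 s, V = ΣQ_DR · Δt = 185.3 × 3600 = 6.67 × 10^5 ft³.

V ≈ 6.67 × 10^5 ft³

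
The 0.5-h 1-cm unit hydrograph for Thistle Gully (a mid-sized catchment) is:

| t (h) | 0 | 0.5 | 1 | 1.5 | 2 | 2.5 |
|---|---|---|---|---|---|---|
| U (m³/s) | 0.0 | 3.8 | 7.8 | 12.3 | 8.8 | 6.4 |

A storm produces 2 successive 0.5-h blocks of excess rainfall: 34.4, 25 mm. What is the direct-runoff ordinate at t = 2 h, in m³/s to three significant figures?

By discrete convolution, Q_j = Σ (P_i / 10 mm) · U_{j−i}.
At t = 2 h (j=4): Q = (34.4/10)·8.8 + (25/10)·12.3 = 61.0 m³/s.

Q ≈ 61.0 m³/s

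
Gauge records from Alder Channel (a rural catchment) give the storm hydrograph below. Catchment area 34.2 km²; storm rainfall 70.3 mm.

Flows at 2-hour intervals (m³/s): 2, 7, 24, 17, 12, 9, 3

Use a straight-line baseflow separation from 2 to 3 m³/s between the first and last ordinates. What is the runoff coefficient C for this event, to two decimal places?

C ≈ 0.17

ΣQ_DR = 56.50 m³/s; V = ΣQ_DR·Δt = 4.068 × 10^5 m³.
Runoff depth d = V / A = 11.89 mm.
C = d / P = 11.89 / 70.3 = 0.17.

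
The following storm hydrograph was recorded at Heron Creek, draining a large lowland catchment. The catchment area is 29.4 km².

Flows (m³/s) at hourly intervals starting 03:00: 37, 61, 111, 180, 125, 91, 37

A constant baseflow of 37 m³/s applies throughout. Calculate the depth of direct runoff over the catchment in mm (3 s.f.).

d ≈ 46.9 mm

Direct runoff: 0.0, 24.0, 74.0, 143.0, 88.0, 54.0, 0.0 m³/s; ΣQ_DR = 383.0 m³/s.
V = ΣQ_DR · Δt = 383.0 × 3600 s = 1.379 × 10^6 m³.
Over A = 29.4 km², depth = V / A = 46.9 mm.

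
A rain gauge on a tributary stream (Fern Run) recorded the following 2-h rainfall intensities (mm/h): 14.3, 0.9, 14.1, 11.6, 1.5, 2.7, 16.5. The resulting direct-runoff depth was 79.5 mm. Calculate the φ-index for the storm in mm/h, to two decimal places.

φ ≈ 4.19 mm/h

Only the 4 blocks with intensity above φ contribute runoff: 14.3, 14.1, 11.6, 16.5 mm/h.
Σ(I−φ)·Δt = d  ⇒  (14.3+14.1+11.6+16.5 − 4φ)·2 = 79.5
φ = (56.50 − 79.5/2) / 4 = 4.19 mm/h.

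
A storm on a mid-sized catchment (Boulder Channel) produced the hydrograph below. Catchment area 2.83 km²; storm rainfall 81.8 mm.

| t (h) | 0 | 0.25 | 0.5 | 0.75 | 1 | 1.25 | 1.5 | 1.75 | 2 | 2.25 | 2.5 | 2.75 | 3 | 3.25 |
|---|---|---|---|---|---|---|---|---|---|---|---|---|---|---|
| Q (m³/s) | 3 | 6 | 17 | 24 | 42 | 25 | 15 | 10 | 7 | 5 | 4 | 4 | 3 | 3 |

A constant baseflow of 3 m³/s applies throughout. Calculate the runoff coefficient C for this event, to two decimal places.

ΣQ_DR = 126.0 m³/s; V = ΣQ_DR·Δt = 1.134 × 10^5 m³.
Runoff depth d = V / A = 40.07 mm.
C = d / P = 40.07 / 81.8 = 0.49.

C ≈ 0.49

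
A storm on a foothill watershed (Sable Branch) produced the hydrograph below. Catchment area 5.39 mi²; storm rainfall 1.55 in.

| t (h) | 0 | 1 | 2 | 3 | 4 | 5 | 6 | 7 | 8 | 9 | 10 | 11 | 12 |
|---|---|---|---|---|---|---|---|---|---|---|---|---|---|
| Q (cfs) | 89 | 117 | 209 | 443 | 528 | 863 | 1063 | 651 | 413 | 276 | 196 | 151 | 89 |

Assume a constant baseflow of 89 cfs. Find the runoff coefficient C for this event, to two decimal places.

C ≈ 0.73

ΣQ_DR = 3931 cfs; V = ΣQ_DR·Δt = 1.415 × 10^7 ft³.
Runoff depth d = V / A = 1.130 in.
C = d / P = 1.130 / 1.55 = 0.73.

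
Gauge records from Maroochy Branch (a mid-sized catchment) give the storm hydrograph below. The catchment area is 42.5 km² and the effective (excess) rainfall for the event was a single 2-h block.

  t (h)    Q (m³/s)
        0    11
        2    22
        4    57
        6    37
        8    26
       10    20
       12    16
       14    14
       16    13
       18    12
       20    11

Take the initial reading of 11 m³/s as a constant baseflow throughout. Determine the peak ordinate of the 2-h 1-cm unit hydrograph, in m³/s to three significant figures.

Direct runoff: 0.0, 11.0, 46.0, 26.0, 15.0, 9.0, 5.0, 3.0, 2.0, 1.0, 0.0 m³/s; ΣQ_DR = 118.0 m³/s, peak = 46.0 m³/s.
Runoff depth d = ΣQ_DR·Δt / A = 118.0 × 7200 / (42.5 km²) = 19.99 mm.
The 1-cm UH is the DRH scaled by (10 mm)/d, so U_p = 46.0 × 10/19.99 = 23.0 m³/s.

U_p ≈ 23.0 m³/s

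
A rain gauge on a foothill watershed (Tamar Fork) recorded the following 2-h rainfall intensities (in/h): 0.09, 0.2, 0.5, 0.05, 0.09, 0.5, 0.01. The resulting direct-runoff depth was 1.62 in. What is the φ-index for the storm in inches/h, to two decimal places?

Only the 3 blocks with intensity above φ contribute runoff: 0.2, 0.5, 0.5 in/h.
Σ(I−φ)·Δt = d  ⇒  (0.2+0.5+0.5 − 3φ)·2 = 1.62
φ = (1.200 − 1.62/2) / 3 = 0.13 in/h.

φ ≈ 0.13 in/h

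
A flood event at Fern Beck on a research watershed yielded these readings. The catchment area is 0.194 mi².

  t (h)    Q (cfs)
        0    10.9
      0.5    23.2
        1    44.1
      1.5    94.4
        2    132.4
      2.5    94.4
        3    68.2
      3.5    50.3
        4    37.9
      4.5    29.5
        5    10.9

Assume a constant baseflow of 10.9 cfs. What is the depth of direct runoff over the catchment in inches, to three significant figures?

Direct runoff: 0.0, 12.3, 33.2, 83.5, 121.5, 83.5, 57.3, 39.4, 27.0, 18.6, 0.0 cfs; ΣQ_DR = 476.3 cfs.
V = ΣQ_DR · Δt = 476.3 × 1800 s = 8.573 × 10^5 ft³.
Over A = 0.194 mi², depth = V / A = 1.90 in.

d ≈ 1.90 in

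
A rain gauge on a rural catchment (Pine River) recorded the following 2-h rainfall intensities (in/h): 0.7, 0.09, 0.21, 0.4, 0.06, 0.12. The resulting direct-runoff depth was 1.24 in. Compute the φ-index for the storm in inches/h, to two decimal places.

φ ≈ 0.24 in/h

Only the 2 blocks with intensity above φ contribute runoff: 0.7, 0.4 in/h.
Σ(I−φ)·Δt = d  ⇒  (0.7+0.4 − 2φ)·2 = 1.24
φ = (1.100 − 1.24/2) / 2 = 0.24 in/h.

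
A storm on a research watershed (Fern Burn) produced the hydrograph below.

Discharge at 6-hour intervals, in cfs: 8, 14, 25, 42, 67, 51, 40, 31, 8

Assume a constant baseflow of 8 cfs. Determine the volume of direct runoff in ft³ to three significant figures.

Direct-runoff ordinates (Q − Q_b): 0.0, 6.0, 17.0, 34.0, 59.0, 43.0, 32.0, 23.0, 0.0 cfs.
ΣQ_DR = 214.0 cfs.
With Δt = 6 h = 21600 s, V = ΣQ_DR · Δt = 214.0 × 21600 = 4.62 × 10^6 ft³.

V ≈ 4.62 × 10^6 ft³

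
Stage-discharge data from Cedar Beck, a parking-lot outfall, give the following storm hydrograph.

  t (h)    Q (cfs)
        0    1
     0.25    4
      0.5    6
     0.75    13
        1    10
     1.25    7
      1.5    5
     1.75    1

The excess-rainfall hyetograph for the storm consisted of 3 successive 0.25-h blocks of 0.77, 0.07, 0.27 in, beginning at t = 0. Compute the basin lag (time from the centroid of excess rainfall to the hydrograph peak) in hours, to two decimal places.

t_L ≈ 0.49 h

Centroid of excess rainfall: t_c = Σ P_i·t̄_i / ΣP_i = 0.2624 h (block centres at 0.125, 0.375, 0.625 h).
Hydrograph peak occurs at t = 0.75 h, so basin lag t_L = 0.75 − 0.2624 = 0.49 h.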